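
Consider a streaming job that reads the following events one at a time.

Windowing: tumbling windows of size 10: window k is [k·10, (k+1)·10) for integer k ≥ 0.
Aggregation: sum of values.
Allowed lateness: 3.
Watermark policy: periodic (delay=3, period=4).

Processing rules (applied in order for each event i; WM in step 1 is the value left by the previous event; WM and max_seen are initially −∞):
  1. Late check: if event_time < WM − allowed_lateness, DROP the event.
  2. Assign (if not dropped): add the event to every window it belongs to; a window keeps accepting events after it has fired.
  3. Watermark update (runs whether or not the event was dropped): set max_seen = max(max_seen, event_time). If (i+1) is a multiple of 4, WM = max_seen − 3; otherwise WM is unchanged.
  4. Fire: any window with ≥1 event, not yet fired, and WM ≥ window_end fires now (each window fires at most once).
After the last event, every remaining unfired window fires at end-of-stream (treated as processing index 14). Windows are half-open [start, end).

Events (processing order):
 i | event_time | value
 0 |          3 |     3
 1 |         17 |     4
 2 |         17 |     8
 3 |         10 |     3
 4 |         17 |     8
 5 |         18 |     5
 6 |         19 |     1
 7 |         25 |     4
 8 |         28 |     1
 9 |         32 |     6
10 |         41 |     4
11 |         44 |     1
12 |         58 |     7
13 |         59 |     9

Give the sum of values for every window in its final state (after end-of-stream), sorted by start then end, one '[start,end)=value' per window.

[0,10)=3 [10,20)=29 [20,30)=5 [30,40)=6 [40,50)=5 [50,60)=16

i=0 t=3 v=3: → [0,10); WM=−∞
i=1 t=17 v=4: → [10,20); WM=−∞
i=2 t=17 v=8: → [10,20); WM=−∞
i=3 t=10 v=3: → [10,20); WM=14; [0,10) fires=3
i=4 t=17 v=8: → [10,20); WM=14
i=5 t=18 v=5: → [10,20); WM=14
i=6 t=19 v=1: → [10,20); WM=14
i=7 t=25 v=4: → [20,30); WM=22; [10,20) fires=29
i=8 t=28 v=1: → [20,30); WM=22
i=9 t=32 v=6: → [30,40); WM=22
i=10 t=41 v=4: → [40,50); WM=22
i=11 t=44 v=1: → [40,50); WM=41; [20,30) fires=5 [30,40) fires=6
i=12 t=58 v=7: → [50,60); WM=41
i=13 t=59 v=9: → [50,60); WM=41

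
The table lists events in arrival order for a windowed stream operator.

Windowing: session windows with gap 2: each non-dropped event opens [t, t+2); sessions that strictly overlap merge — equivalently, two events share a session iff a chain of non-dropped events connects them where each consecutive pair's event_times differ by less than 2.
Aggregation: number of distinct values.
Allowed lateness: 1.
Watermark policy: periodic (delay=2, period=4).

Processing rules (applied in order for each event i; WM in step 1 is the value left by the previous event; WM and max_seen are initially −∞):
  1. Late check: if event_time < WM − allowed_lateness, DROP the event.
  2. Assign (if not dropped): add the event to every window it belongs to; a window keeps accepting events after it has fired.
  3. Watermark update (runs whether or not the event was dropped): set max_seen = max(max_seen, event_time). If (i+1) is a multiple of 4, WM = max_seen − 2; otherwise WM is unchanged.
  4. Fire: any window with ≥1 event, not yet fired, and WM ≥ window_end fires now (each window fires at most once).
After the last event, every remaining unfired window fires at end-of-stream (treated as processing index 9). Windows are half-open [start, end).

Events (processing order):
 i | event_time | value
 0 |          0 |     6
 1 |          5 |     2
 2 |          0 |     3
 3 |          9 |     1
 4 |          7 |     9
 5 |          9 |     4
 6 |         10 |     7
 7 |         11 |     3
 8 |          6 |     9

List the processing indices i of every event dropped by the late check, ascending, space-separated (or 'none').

i=0 t=0 v=6: → [0,2); WM=−∞
i=1 t=5 v=2: → [5,7); WM=−∞
i=2 t=0 v=3: → [0,2); WM=−∞
i=3 t=9 v=1: → [9,11); WM=7
i=4 t=7 v=9: → [7,9); WM=7
i=5 t=9 v=4: → [9,11); WM=7
i=6 t=10 v=7: → [9,12); WM=7
i=7 t=11 v=3: → [9,13); WM=9
i=8 t=6 v=9: DROP (t<9-1); WM=9

8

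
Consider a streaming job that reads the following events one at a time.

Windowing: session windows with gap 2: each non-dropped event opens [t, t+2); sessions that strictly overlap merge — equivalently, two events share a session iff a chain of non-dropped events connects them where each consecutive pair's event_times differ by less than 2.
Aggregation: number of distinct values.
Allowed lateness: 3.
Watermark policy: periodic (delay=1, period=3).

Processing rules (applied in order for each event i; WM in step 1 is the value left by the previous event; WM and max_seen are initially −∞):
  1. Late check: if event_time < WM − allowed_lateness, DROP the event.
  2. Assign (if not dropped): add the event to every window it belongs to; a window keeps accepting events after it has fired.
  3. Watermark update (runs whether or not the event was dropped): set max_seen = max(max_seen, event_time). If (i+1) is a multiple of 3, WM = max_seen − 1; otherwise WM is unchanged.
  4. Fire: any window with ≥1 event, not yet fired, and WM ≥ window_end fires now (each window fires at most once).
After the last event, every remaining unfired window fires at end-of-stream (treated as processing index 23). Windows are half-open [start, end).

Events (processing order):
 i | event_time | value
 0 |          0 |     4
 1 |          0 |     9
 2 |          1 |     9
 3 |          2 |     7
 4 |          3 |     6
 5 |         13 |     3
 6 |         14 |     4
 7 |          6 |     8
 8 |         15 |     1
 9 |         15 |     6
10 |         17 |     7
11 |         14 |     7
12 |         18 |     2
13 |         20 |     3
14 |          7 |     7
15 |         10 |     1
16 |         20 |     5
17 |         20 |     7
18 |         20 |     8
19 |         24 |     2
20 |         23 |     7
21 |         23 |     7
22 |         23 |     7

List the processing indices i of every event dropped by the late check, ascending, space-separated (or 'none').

7 14 15

i=0 t=0 v=4: → [0,2); WM=−∞
i=1 t=0 v=9: → [0,2); WM=−∞
i=2 t=1 v=9: → [0,3); WM=0
i=3 t=2 v=7: → [0,4); WM=0
i=4 t=3 v=6: → [0,5); WM=0
i=5 t=13 v=3: → [13,15); WM=12
i=6 t=14 v=4: → [13,16); WM=12
i=7 t=6 v=8: DROP (t<12-3); WM=12
i=8 t=15 v=1: → [13,17); WM=14
i=9 t=15 v=6: → [13,17); WM=14
i=10 t=17 v=7: → [17,19); WM=14
i=11 t=14 v=7: → [13,17); WM=16
i=12 t=18 v=2: → [17,20); WM=16
i=13 t=20 v=3: → [20,22); WM=16
i=14 t=7 v=7: DROP (t<16-3); WM=19
i=15 t=10 v=1: DROP (t<19-3); WM=19
i=16 t=20 v=5: → [20,22); WM=19
i=17 t=20 v=7: → [20,22); WM=19
i=18 t=20 v=8: → [20,22); WM=19
i=19 t=24 v=2: → [24,26); WM=19
i=20 t=23 v=7: → [23,26); WM=23
i=21 t=23 v=7: → [23,26); WM=23
i=22 t=23 v=7: → [23,26); WM=23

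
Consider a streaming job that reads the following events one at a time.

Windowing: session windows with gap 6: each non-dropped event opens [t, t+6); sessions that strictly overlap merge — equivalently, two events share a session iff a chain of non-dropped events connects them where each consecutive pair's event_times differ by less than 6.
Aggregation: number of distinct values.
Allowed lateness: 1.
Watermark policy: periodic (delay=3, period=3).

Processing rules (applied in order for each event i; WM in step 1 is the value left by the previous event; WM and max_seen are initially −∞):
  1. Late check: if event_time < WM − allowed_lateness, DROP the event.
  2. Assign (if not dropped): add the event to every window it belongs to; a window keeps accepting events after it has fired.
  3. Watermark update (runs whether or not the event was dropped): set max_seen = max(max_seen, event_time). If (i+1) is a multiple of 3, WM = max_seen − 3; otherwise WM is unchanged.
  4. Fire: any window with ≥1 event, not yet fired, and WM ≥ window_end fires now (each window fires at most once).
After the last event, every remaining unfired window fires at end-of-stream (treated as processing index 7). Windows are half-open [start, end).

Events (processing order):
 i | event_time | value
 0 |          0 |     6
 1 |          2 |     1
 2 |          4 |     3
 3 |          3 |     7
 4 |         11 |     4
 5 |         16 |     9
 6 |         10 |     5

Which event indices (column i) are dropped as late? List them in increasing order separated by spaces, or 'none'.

i=0 t=0 v=6: → [0,6); WM=−∞
i=1 t=2 v=1: → [0,8); WM=−∞
i=2 t=4 v=3: → [0,10); WM=1
i=3 t=3 v=7: → [0,10); WM=1
i=4 t=11 v=4: → [11,17); WM=1
i=5 t=16 v=9: → [11,22); WM=13
i=6 t=10 v=5: DROP (t<13-1); WM=13

6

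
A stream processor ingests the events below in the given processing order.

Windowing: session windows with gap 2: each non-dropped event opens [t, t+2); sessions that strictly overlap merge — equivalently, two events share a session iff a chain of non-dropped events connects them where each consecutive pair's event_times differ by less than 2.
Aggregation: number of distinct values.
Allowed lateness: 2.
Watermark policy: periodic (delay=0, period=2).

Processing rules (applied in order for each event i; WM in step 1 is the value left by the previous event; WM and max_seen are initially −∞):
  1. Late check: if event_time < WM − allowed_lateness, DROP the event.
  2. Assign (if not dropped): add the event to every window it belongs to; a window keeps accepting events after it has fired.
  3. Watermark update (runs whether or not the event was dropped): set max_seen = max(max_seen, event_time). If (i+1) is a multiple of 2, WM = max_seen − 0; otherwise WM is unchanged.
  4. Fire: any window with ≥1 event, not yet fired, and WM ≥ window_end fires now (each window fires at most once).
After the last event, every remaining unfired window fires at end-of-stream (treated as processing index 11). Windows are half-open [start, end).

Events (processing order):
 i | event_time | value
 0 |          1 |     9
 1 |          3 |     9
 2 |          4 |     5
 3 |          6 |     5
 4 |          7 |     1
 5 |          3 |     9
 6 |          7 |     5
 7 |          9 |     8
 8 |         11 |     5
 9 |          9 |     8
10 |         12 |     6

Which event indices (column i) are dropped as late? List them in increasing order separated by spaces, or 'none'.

5

i=0 t=1 v=9: → [1,3); WM=−∞
i=1 t=3 v=9: → [3,5); WM=3
i=2 t=4 v=5: → [3,6); WM=3
i=3 t=6 v=5: → [6,8); WM=6
i=4 t=7 v=1: → [6,9); WM=6
i=5 t=3 v=9: DROP (t<6-2); WM=7
i=6 t=7 v=5: → [6,9); WM=7
i=7 t=9 v=8: → [9,11); WM=9
i=8 t=11 v=5: → [11,13); WM=9
i=9 t=9 v=8: → [9,11); WM=11
i=10 t=12 v=6: → [11,14); WM=11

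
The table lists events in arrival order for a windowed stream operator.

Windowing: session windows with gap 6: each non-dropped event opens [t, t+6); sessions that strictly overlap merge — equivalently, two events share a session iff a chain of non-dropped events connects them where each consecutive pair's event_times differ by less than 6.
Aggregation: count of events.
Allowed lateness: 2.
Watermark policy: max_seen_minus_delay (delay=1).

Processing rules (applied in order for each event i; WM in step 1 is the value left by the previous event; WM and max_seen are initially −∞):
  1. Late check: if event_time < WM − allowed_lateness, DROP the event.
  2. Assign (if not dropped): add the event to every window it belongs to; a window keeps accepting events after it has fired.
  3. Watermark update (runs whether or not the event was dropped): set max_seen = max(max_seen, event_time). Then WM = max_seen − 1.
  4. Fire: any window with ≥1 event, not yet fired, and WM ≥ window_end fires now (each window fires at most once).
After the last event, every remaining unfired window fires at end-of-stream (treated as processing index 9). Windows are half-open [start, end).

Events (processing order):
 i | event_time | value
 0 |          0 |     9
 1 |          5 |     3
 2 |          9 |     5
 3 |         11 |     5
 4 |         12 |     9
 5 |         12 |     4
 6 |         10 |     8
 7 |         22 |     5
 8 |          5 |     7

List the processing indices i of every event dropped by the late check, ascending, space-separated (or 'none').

i=0 t=0 v=9: → [0,6); WM=-1
i=1 t=5 v=3: → [0,11); WM=4
i=2 t=9 v=5: → [0,15); WM=8
i=3 t=11 v=5: → [0,17); WM=10
i=4 t=12 v=9: → [0,18); WM=11
i=5 t=12 v=4: → [0,18); WM=11
i=6 t=10 v=8: → [0,18); WM=11
i=7 t=22 v=5: → [22,28); WM=21
i=8 t=5 v=7: DROP (t<21-2); WM=21

8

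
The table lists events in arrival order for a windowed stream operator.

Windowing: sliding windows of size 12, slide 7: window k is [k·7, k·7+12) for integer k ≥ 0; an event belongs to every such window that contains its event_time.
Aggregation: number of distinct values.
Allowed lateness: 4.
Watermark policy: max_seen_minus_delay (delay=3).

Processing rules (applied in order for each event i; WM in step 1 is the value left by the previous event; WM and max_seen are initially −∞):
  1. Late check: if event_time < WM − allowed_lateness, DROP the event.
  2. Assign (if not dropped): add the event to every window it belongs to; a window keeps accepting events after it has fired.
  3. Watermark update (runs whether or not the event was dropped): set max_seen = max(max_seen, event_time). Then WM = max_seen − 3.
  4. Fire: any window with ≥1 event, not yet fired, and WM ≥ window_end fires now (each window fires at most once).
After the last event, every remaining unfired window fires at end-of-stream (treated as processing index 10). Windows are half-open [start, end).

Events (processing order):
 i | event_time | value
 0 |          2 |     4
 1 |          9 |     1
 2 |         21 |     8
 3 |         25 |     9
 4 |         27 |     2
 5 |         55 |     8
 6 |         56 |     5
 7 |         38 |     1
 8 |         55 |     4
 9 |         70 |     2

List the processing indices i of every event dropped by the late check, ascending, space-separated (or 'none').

7

i=0 t=2 v=4: → [0,12); WM=-1
i=1 t=9 v=1: → [7,19),[0,12); WM=6
i=2 t=21 v=8: → [21,33),[14,26); WM=18; [0,12) fires=2
i=3 t=25 v=9: → [21,33),[14,26); WM=22; [7,19) fires=1
i=4 t=27 v=2: → [21,33); WM=24
i=5 t=55 v=8: → [49,61); WM=52; [14,26) fires=2 [21,33) fires=3
i=6 t=56 v=5: → [56,68),[49,61); WM=53
i=7 t=38 v=1: DROP (t<53-4); WM=53
i=8 t=55 v=4: → [49,61); WM=53
i=9 t=70 v=2: → [70,82),[63,75); WM=67; [49,61) fires=3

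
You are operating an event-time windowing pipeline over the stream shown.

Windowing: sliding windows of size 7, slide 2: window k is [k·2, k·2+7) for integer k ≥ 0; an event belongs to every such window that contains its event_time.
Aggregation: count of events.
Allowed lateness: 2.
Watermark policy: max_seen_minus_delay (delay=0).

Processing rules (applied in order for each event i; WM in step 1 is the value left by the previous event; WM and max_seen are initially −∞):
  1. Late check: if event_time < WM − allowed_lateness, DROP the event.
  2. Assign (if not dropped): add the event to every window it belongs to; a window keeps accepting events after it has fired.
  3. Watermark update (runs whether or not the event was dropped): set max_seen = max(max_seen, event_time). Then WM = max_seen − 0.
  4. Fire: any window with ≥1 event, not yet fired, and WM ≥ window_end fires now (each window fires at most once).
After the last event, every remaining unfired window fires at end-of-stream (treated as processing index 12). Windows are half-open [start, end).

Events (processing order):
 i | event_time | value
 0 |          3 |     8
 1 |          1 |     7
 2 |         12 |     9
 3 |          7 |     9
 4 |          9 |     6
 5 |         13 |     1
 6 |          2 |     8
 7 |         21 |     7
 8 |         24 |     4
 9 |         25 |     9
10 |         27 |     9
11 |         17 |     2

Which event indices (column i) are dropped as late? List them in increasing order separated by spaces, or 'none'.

i=0 t=3 v=8: → [2,9),[0,7); WM=3
i=1 t=1 v=7: → [0,7); WM=3
i=2 t=12 v=9: → [12,19),[10,17),[8,15),[6,13); WM=12; [0,7) fires=2 [2,9) fires=1
i=3 t=7 v=9: DROP (t<12-2); WM=12
i=4 t=9 v=6: DROP (t<12-2); WM=12
i=5 t=13 v=1: → [12,19),[10,17),[8,15); WM=13; [6,13) fires=1
i=6 t=2 v=8: DROP (t<13-2); WM=13
i=7 t=21 v=7: → [20,27),[18,25),[16,23); WM=21; [8,15) fires=2 [10,17) fires=2 [12,19) fires=2
i=8 t=24 v=4: → [24,31),[22,29),[20,27),[18,25); WM=24; [16,23) fires=1
i=9 t=25 v=9: → [24,31),[22,29),[20,27); WM=25; [18,25) fires=2
i=10 t=27 v=9: → [26,33),[24,31),[22,29); WM=27; [20,27) fires=3
i=11 t=17 v=2: DROP (t<27-2); WM=27

3 4 6 11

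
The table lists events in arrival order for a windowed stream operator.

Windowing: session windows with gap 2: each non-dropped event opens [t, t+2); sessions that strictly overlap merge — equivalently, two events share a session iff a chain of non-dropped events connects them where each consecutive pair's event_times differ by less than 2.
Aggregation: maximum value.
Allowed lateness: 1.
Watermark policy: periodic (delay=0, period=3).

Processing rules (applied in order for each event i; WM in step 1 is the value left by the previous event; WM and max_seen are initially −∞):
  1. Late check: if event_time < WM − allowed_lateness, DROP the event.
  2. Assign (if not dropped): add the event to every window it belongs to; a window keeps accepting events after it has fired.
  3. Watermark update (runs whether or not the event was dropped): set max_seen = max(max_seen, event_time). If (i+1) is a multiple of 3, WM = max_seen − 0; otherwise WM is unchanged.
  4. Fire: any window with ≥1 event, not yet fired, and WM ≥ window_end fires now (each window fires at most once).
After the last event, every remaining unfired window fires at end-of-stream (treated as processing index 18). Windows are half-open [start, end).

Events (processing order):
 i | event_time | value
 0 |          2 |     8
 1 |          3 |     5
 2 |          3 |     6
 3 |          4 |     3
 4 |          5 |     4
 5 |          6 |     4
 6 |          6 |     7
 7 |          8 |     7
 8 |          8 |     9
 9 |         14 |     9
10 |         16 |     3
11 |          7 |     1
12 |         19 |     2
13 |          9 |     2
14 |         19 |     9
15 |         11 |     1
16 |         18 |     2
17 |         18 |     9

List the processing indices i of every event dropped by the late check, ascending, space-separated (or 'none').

13 15

i=0 t=2 v=8: → [2,4); WM=−∞
i=1 t=3 v=5: → [2,5); WM=−∞
i=2 t=3 v=6: → [2,5); WM=3
i=3 t=4 v=3: → [2,6); WM=3
i=4 t=5 v=4: → [2,7); WM=3
i=5 t=6 v=4: → [2,8); WM=6
i=6 t=6 v=7: → [2,8); WM=6
i=7 t=8 v=7: → [8,10); WM=6
i=8 t=8 v=9: → [8,10); WM=8
i=9 t=14 v=9: → [14,16); WM=8
i=10 t=16 v=3: → [16,18); WM=8
i=11 t=7 v=1: → [2,10); WM=16
i=12 t=19 v=2: → [19,21); WM=16
i=13 t=9 v=2: DROP (t<16-1); WM=16
i=14 t=19 v=9: → [19,21); WM=19
i=15 t=11 v=1: DROP (t<19-1); WM=19
i=16 t=18 v=2: → [18,21); WM=19
i=17 t=18 v=9: → [18,21); WM=19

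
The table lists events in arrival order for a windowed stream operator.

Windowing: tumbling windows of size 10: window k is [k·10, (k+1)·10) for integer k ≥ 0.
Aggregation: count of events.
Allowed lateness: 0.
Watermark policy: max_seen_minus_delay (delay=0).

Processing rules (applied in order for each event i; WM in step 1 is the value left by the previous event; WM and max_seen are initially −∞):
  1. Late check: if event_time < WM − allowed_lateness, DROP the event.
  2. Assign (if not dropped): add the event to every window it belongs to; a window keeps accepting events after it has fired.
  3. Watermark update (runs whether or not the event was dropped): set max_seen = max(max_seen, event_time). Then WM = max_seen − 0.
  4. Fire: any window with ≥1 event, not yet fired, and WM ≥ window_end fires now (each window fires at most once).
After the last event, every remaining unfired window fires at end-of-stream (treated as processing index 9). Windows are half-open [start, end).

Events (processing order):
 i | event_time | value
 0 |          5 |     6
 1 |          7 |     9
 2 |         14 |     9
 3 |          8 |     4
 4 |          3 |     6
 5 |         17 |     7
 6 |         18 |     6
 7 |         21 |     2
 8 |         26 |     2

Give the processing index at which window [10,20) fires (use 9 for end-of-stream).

7

i=0 t=5 v=6: → [0,10); WM=5
i=1 t=7 v=9: → [0,10); WM=7
i=2 t=14 v=9: → [10,20); WM=14; [0,10) fires=2
i=3 t=8 v=4: DROP (t<14-0); WM=14
i=4 t=3 v=6: DROP (t<14-0); WM=14
i=5 t=17 v=7: → [10,20); WM=17
i=6 t=18 v=6: → [10,20); WM=18
i=7 t=21 v=2: → [20,30); WM=21; [10,20) fires=3
i=8 t=26 v=2: → [20,30); WM=26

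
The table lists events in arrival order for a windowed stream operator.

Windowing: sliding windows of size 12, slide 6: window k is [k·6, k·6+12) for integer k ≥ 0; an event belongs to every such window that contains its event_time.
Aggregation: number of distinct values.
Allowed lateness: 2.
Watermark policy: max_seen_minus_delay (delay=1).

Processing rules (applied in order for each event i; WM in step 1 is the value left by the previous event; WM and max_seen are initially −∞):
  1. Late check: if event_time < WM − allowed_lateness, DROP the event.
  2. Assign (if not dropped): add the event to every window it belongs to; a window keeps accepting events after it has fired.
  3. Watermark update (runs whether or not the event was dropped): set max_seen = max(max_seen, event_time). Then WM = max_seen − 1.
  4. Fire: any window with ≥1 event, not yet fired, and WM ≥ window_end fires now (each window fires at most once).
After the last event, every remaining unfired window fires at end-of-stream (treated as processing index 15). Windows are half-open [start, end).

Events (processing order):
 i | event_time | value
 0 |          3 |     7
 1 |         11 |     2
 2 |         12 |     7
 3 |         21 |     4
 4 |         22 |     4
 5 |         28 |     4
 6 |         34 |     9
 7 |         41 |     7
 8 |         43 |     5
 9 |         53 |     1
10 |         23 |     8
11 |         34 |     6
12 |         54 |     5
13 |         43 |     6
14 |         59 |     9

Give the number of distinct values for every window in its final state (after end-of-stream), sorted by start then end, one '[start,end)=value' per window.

i=0 t=3 v=7: → [0,12); WM=2
i=1 t=11 v=2: → [6,18),[0,12); WM=10
i=2 t=12 v=7: → [12,24),[6,18); WM=11
i=3 t=21 v=4: → [18,30),[12,24); WM=20; [0,12) fires=2 [6,18) fires=2
i=4 t=22 v=4: → [18,30),[12,24); WM=21
i=5 t=28 v=4: → [24,36),[18,30); WM=27; [12,24) fires=2
i=6 t=34 v=9: → [30,42),[24,36); WM=33; [18,30) fires=1
i=7 t=41 v=7: → [36,48),[30,42); WM=40; [24,36) fires=2
i=8 t=43 v=5: → [42,54),[36,48); WM=42; [30,42) fires=2
i=9 t=53 v=1: → [48,60),[42,54); WM=52; [36,48) fires=2
i=10 t=23 v=8: DROP (t<52-2); WM=52
i=11 t=34 v=6: DROP (t<52-2); WM=52
i=12 t=54 v=5: → [54,66),[48,60); WM=53
i=13 t=43 v=6: DROP (t<53-2); WM=53
i=14 t=59 v=9: → [54,66),[48,60); WM=58; [42,54) fires=2

[0,12)=2 [6,18)=2 [12,24)=2 [18,30)=1 [24,36)=2 [30,42)=2 [36,48)=2 [42,54)=2 [48,60)=3 [54,66)=2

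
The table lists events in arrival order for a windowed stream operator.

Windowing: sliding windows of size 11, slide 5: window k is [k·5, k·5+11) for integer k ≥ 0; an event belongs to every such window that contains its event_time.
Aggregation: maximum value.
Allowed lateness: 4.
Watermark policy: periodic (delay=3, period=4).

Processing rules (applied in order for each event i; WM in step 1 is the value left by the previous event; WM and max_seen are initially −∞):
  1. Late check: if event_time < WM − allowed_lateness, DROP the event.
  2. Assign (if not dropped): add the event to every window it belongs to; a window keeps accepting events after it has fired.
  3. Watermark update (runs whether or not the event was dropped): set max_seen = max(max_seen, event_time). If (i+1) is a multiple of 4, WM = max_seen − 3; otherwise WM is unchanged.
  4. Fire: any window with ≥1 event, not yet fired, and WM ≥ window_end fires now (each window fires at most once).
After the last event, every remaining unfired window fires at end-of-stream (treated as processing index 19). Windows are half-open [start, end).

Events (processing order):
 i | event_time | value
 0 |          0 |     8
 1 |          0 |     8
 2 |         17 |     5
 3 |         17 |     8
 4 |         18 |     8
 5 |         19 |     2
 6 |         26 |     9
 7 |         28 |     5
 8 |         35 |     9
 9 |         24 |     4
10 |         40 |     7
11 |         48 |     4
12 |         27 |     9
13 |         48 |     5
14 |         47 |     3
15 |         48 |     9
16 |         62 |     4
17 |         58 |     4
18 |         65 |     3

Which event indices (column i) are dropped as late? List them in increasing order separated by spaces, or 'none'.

i=0 t=0 v=8: → [0,11); WM=−∞
i=1 t=0 v=8: → [0,11); WM=−∞
i=2 t=17 v=5: → [15,26),[10,21); WM=−∞
i=3 t=17 v=8: → [15,26),[10,21); WM=14; [0,11) fires=8
i=4 t=18 v=8: → [15,26),[10,21); WM=14
i=5 t=19 v=2: → [15,26),[10,21); WM=14
i=6 t=26 v=9: → [25,36),[20,31); WM=14
i=7 t=28 v=5: → [25,36),[20,31); WM=25; [10,21) fires=8
i=8 t=35 v=9: → [35,46),[30,41),[25,36); WM=25
i=9 t=24 v=4: → [20,31),[15,26); WM=25
i=10 t=40 v=7: → [40,51),[35,46),[30,41); WM=25
i=11 t=48 v=4: → [45,56),[40,51); WM=45; [15,26) fires=8 [20,31) fires=9 [25,36) fires=9 [30,41) fires=9
i=12 t=27 v=9: DROP (t<45-4); WM=45
i=13 t=48 v=5: → [45,56),[40,51); WM=45
i=14 t=47 v=3: → [45,56),[40,51); WM=45
i=15 t=48 v=9: → [45,56),[40,51); WM=45
i=16 t=62 v=4: → [60,71),[55,66); WM=45
i=17 t=58 v=4: → [55,66),[50,61); WM=45
i=18 t=65 v=3: → [65,76),[60,71),[55,66); WM=45

12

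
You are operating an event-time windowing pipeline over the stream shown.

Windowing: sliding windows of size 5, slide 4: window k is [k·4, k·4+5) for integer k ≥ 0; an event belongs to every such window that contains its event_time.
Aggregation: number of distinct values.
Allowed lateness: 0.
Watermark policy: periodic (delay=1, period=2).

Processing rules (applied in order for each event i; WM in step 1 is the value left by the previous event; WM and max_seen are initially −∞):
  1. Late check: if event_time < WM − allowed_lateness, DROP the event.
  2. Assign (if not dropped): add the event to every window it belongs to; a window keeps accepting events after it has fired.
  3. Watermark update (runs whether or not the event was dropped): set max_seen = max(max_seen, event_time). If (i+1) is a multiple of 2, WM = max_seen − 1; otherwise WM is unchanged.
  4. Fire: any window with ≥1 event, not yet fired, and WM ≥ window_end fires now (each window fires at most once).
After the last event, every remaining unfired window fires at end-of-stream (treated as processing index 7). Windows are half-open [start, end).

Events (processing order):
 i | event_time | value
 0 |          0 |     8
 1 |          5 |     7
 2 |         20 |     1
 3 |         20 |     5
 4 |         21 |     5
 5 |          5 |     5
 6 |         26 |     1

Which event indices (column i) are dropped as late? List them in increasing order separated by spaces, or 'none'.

5

i=0 t=0 v=8: → [0,5); WM=−∞
i=1 t=5 v=7: → [4,9); WM=4
i=2 t=20 v=1: → [20,25),[16,21); WM=4
i=3 t=20 v=5: → [20,25),[16,21); WM=19; [0,5) fires=1 [4,9) fires=1
i=4 t=21 v=5: → [20,25); WM=19
i=5 t=5 v=5: DROP (t<19-0); WM=20
i=6 t=26 v=1: → [24,29); WM=20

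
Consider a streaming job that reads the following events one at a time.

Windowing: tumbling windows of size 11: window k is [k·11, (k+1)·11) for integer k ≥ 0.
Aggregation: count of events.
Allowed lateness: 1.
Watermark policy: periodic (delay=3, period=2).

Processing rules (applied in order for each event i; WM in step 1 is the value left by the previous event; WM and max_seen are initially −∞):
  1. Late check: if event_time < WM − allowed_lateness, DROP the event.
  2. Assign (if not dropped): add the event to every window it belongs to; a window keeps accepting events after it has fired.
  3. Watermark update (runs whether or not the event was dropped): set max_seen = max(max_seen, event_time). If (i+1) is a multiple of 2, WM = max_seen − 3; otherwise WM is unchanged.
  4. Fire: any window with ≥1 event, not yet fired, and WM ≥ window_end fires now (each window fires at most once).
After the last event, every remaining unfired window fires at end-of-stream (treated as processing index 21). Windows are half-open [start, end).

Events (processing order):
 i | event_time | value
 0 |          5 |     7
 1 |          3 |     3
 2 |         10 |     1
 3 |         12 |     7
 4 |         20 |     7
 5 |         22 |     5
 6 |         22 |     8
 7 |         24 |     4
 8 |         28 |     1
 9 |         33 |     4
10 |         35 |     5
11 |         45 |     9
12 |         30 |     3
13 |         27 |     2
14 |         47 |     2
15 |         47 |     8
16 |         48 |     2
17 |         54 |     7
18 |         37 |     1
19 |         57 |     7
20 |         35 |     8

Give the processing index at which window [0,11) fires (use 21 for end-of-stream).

i=0 t=5 v=7: → [0,11); WM=−∞
i=1 t=3 v=3: → [0,11); WM=2
i=2 t=10 v=1: → [0,11); WM=2
i=3 t=12 v=7: → [11,22); WM=9
i=4 t=20 v=7: → [11,22); WM=9
i=5 t=22 v=5: → [22,33); WM=19; [0,11) fires=3
i=6 t=22 v=8: → [22,33); WM=19
i=7 t=24 v=4: → [22,33); WM=21
i=8 t=28 v=1: → [22,33); WM=21
i=9 t=33 v=4: → [33,44); WM=30; [11,22) fires=2
i=10 t=35 v=5: → [33,44); WM=30
i=11 t=45 v=9: → [44,55); WM=42; [22,33) fires=4
i=12 t=30 v=3: DROP (t<42-1); WM=42
i=13 t=27 v=2: DROP (t<42-1); WM=42
i=14 t=47 v=2: → [44,55); WM=42
i=15 t=47 v=8: → [44,55); WM=44; [33,44) fires=2
i=16 t=48 v=2: → [44,55); WM=44
i=17 t=54 v=7: → [44,55); WM=51
i=18 t=37 v=1: DROP (t<51-1); WM=51
i=19 t=57 v=7: → [55,66); WM=54
i=20 t=35 v=8: DROP (t<54-1); WM=54

5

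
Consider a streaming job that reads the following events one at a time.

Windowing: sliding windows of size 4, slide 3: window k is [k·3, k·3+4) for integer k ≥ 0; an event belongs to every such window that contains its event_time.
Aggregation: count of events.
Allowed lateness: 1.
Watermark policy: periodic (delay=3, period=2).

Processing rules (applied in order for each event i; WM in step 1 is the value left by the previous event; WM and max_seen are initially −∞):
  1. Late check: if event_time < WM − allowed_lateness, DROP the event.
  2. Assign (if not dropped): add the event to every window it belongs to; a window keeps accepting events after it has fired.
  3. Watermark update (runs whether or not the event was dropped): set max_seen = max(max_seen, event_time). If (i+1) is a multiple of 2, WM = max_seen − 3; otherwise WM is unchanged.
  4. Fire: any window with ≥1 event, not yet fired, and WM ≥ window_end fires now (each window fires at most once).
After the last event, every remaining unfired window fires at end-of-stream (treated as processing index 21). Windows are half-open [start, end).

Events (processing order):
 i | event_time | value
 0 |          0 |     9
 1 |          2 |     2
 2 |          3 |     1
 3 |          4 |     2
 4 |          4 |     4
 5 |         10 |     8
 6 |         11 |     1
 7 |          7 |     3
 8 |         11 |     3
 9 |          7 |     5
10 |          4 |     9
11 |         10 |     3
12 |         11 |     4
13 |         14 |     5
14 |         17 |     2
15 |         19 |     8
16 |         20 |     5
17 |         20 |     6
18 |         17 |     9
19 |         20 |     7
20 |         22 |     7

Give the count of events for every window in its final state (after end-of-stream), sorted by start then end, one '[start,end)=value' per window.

i=0 t=0 v=9: → [0,4); WM=−∞
i=1 t=2 v=2: → [0,4); WM=-1
i=2 t=3 v=1: → [3,7),[0,4); WM=-1
i=3 t=4 v=2: → [3,7); WM=1
i=4 t=4 v=4: → [3,7); WM=1
i=5 t=10 v=8: → [9,13); WM=7; [0,4) fires=3 [3,7) fires=3
i=6 t=11 v=1: → [9,13); WM=7
i=7 t=7 v=3: → [6,10); WM=8
i=8 t=11 v=3: → [9,13); WM=8
i=9 t=7 v=5: → [6,10); WM=8
i=10 t=4 v=9: DROP (t<8-1); WM=8
i=11 t=10 v=3: → [9,13); WM=8
i=12 t=11 v=4: → [9,13); WM=8
i=13 t=14 v=5: → [12,16); WM=11; [6,10) fires=2
i=14 t=17 v=2: → [15,19); WM=11
i=15 t=19 v=8: → [18,22); WM=16; [9,13) fires=5 [12,16) fires=1
i=16 t=20 v=5: → [18,22); WM=16
i=17 t=20 v=6: → [18,22); WM=17
i=18 t=17 v=9: → [15,19); WM=17
i=19 t=20 v=7: → [18,22); WM=17
i=20 t=22 v=7: → [21,25); WM=17

[0,4)=3 [3,7)=3 [6,10)=2 [9,13)=5 [12,16)=1 [15,19)=2 [18,22)=4 [21,25)=1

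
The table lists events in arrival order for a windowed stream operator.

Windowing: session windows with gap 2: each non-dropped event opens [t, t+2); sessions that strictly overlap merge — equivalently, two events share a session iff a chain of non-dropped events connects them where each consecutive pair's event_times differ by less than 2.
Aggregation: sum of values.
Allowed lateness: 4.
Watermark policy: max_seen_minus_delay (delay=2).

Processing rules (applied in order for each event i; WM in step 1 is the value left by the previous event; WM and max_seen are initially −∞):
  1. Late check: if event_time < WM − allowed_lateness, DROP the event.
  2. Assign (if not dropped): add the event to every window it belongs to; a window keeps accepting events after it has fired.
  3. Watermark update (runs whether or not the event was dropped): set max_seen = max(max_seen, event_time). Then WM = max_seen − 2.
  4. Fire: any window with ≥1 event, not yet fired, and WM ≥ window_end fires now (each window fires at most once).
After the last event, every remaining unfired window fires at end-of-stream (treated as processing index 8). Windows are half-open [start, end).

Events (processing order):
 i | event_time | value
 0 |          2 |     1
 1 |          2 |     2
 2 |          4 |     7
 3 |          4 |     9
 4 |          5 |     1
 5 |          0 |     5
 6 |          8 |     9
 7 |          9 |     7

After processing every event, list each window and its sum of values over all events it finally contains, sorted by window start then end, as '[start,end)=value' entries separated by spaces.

i=0 t=2 v=1: → [2,4); WM=0
i=1 t=2 v=2: → [2,4); WM=0
i=2 t=4 v=7: → [4,6); WM=2
i=3 t=4 v=9: → [4,6); WM=2
i=4 t=5 v=1: → [4,7); WM=3
i=5 t=0 v=5: → [0,2); WM=3
i=6 t=8 v=9: → [8,10); WM=6
i=7 t=9 v=7: → [8,11); WM=7

[0,2)=5 [2,4)=3 [4,7)=17 [8,11)=16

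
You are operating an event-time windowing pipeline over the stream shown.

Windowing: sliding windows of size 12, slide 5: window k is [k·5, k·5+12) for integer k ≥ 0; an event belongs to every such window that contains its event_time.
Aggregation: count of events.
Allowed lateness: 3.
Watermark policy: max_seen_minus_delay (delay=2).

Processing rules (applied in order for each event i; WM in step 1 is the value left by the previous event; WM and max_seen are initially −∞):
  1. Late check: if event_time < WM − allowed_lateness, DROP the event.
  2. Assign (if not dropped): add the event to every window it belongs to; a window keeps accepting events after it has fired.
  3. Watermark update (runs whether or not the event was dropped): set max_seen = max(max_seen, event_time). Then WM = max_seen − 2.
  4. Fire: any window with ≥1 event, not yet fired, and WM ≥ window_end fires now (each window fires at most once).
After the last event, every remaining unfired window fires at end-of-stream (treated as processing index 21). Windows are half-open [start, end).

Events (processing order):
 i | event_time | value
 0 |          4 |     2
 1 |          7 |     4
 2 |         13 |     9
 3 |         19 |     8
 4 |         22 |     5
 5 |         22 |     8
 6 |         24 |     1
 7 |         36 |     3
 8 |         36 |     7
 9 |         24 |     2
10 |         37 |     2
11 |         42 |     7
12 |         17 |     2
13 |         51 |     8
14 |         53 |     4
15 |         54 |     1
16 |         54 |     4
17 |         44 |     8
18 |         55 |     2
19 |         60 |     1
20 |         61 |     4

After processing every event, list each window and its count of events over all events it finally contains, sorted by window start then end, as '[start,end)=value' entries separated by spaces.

i=0 t=4 v=2: → [0,12); WM=2
i=1 t=7 v=4: → [5,17),[0,12); WM=5
i=2 t=13 v=9: → [10,22),[5,17); WM=11
i=3 t=19 v=8: → [15,27),[10,22); WM=17; [0,12) fires=2 [5,17) fires=2
i=4 t=22 v=5: → [20,32),[15,27); WM=20
i=5 t=22 v=8: → [20,32),[15,27); WM=20
i=6 t=24 v=1: → [20,32),[15,27); WM=22; [10,22) fires=2
i=7 t=36 v=3: → [35,47),[30,42),[25,37); WM=34; [15,27) fires=4 [20,32) fires=3
i=8 t=36 v=7: → [35,47),[30,42),[25,37); WM=34
i=9 t=24 v=2: DROP (t<34-3); WM=34
i=10 t=37 v=2: → [35,47),[30,42); WM=35
i=11 t=42 v=7: → [40,52),[35,47); WM=40; [25,37) fires=2
i=12 t=17 v=2: DROP (t<40-3); WM=40
i=13 t=51 v=8: → [50,62),[45,57),[40,52); WM=49; [30,42) fires=3 [35,47) fires=4
i=14 t=53 v=4: → [50,62),[45,57); WM=51
i=15 t=54 v=1: → [50,62),[45,57); WM=52; [40,52) fires=2
i=16 t=54 v=4: → [50,62),[45,57); WM=52
i=17 t=44 v=8: DROP (t<52-3); WM=52
i=18 t=55 v=2: → [55,67),[50,62),[45,57); WM=53
i=19 t=60 v=1: → [60,72),[55,67),[50,62); WM=58; [45,57) fires=5
i=20 t=61 v=4: → [60,72),[55,67),[50,62); WM=59

[0,12)=2 [5,17)=2 [10,22)=2 [15,27)=4 [20,32)=3 [25,37)=2 [30,42)=3 [35,47)=4 [40,52)=2 [45,57)=5 [50,62)=7 [55,67)=3 [60,72)=2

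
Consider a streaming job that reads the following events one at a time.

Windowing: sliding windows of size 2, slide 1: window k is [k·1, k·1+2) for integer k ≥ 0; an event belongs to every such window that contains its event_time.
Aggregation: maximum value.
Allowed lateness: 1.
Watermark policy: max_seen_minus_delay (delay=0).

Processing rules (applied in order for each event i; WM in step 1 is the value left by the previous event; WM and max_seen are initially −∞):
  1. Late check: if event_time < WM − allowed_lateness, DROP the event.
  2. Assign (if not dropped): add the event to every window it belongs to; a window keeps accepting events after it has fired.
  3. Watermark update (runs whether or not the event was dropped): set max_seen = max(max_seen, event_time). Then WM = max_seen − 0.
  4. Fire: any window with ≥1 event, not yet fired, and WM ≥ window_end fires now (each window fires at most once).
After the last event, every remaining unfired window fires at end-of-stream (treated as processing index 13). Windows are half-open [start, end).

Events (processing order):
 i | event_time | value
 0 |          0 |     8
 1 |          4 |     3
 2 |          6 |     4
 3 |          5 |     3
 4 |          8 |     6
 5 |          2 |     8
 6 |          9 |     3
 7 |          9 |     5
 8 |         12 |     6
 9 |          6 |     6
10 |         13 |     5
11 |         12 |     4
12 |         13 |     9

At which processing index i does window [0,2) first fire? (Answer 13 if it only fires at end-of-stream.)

i=0 t=0 v=8: → [0,2); WM=0
i=1 t=4 v=3: → [4,6),[3,5); WM=4; [0,2) fires=8
i=2 t=6 v=4: → [6,8),[5,7); WM=6; [3,5) fires=3 [4,6) fires=3
i=3 t=5 v=3: → [5,7),[4,6); WM=6
i=4 t=8 v=6: → [8,10),[7,9); WM=8; [5,7) fires=4 [6,8) fires=4
i=5 t=2 v=8: DROP (t<8-1); WM=8
i=6 t=9 v=3: → [9,11),[8,10); WM=9; [7,9) fires=6
i=7 t=9 v=5: → [9,11),[8,10); WM=9
i=8 t=12 v=6: → [12,14),[11,13); WM=12; [8,10) fires=6 [9,11) fires=5
i=9 t=6 v=6: DROP (t<12-1); WM=12
i=10 t=13 v=5: → [13,15),[12,14); WM=13; [11,13) fires=6
i=11 t=12 v=4: → [12,14),[11,13); WM=13
i=12 t=13 v=9: → [13,15),[12,14); WM=13

1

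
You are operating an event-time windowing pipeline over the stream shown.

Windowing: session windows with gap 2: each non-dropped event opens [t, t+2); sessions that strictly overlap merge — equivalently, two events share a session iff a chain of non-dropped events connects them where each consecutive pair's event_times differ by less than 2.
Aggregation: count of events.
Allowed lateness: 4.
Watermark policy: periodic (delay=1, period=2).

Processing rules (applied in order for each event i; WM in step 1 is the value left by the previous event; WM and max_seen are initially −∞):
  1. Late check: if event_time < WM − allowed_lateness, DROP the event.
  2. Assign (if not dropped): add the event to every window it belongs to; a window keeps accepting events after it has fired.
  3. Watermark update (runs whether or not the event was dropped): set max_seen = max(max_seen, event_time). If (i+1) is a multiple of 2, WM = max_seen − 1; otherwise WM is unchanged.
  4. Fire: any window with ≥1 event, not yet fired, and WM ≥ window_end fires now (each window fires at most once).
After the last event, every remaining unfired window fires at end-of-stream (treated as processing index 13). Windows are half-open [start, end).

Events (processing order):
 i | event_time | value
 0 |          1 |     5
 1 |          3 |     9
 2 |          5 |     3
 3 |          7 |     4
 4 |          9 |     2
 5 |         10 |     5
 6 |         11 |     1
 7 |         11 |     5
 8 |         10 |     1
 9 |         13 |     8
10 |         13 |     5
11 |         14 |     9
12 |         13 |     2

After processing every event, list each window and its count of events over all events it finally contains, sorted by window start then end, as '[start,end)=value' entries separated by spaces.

[1,3)=1 [3,5)=1 [5,7)=1 [7,9)=1 [9,13)=5 [13,16)=4

i=0 t=1 v=5: → [1,3); WM=−∞
i=1 t=3 v=9: → [3,5); WM=2
i=2 t=5 v=3: → [5,7); WM=2
i=3 t=7 v=4: → [7,9); WM=6
i=4 t=9 v=2: → [9,11); WM=6
i=5 t=10 v=5: → [9,12); WM=9
i=6 t=11 v=1: → [9,13); WM=9
i=7 t=11 v=5: → [9,13); WM=10
i=8 t=10 v=1: → [9,13); WM=10
i=9 t=13 v=8: → [13,15); WM=12
i=10 t=13 v=5: → [13,15); WM=12
i=11 t=14 v=9: → [13,16); WM=13
i=12 t=13 v=2: → [13,16); WM=13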